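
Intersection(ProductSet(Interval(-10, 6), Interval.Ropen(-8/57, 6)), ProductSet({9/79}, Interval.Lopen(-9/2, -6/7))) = EmptySet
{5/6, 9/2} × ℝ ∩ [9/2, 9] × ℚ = {9/2} × ℚ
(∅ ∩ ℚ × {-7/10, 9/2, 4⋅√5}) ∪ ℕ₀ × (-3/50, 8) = ℕ₀ × (-3/50, 8)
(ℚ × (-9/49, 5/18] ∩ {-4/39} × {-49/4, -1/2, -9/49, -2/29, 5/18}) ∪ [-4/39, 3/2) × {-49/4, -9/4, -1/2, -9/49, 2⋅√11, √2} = ({-4/39} × {-2/29, 5/18}) ∪ ([-4/39, 3/2) × {-49/4, -9/4, -1/2, -9/49, 2⋅√11, √2})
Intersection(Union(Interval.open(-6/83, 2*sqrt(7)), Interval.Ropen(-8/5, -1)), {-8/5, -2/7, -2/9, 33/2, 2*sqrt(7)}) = {-8/5}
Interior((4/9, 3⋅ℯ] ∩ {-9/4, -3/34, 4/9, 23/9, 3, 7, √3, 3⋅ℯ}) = ∅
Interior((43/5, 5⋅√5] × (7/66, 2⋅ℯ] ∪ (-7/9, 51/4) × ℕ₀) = (43/5, 5⋅√5) × (({1, 2, …, 5} \ ℕ₀ \ (7/66, 2⋅ℯ)) ∪ ((7/66, 2⋅ℯ) \ ℕ₀ \ (7/66, 2⋅ℯ)) ∪ (ℕ₀ \ ({7/66, 2⋅ℯ} ∪ (ℕ₀ \ (7/66, 2⋅ℯ)))) ∪ (ℕ₀ \ ([7/66, 2⋅ℯ] ∪ (ℕ₀ \ (7/66, 2⋅ℯ)))) ∪ ({1, 2, …, 5} \ ({7/66, 2⋅ℯ} ∪ (ℕ₀ \ (7/66, 2⋅ℯ)))))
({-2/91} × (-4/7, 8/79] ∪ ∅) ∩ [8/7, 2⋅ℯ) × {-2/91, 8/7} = ∅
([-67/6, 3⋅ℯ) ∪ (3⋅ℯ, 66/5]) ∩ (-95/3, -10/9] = [-67/6, -10/9]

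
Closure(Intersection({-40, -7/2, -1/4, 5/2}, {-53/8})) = EmptySet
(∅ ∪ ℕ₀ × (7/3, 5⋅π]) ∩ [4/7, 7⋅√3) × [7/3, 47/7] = {1, 2, …, 12} × (7/3, 47/7]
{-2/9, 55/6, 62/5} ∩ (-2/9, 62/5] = {55/6, 62/5}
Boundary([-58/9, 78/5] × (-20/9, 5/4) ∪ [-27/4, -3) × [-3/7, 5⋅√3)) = ({78/5} × [-20/9, 5/4]) ∪ ([-58/9, 78/5] × {-20/9}) ∪ ({-58/9, 78/5} × [-20/9, -3/7]) ∪ ([-3, 78/5] × {-20/9, 5/4}) ∪ ({-27/4} × [-3/7, 5⋅√3]) ∪ ([-27/4, -3] × {5⋅√3}) ∪ ({-27/4, -3} × [5/4, 5⋅√3]) ∪ ([-27/4, -58/9] × {-3/7, 5⋅√3})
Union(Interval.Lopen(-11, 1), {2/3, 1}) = Interval.Lopen(-11, 1)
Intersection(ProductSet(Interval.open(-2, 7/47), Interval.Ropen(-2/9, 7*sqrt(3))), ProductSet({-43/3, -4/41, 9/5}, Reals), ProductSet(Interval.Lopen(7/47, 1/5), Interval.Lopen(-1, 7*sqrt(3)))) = EmptySet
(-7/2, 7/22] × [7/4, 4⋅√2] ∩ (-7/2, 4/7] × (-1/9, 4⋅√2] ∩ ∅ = ∅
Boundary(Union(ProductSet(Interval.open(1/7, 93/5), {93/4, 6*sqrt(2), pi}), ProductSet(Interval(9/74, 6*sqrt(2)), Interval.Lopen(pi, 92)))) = Union(ProductSet({9/74, 6*sqrt(2)}, Interval(pi, 92)), ProductSet(Interval(9/74, 6*sqrt(2)), {92, pi}), ProductSet(Interval(1/7, 93/5), {pi}), ProductSet(Interval(6*sqrt(2), 93/5), {93/4, 6*sqrt(2), pi}))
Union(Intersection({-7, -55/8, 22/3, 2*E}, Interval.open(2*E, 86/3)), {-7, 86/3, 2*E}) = {-7, 22/3, 86/3, 2*E}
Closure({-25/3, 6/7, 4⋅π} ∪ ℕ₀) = {-25/3, 6/7, 4⋅π} ∪ ℕ₀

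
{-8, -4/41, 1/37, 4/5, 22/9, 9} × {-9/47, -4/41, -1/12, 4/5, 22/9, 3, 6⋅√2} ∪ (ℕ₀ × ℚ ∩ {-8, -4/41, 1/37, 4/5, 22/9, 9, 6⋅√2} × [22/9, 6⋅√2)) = ({9} × (ℚ ∩ [22/9, 6⋅√2))) ∪ ({-8, -4/41, 1/37, 4/5, 22/9, 9} × {-9/47, -4/41, -1/12, 4/5, 22/9, 3, 6⋅√2})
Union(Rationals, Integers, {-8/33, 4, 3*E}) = Union({3*E}, Rationals)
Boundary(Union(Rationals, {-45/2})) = Reals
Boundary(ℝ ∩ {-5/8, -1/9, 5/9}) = {-5/8, -1/9, 5/9}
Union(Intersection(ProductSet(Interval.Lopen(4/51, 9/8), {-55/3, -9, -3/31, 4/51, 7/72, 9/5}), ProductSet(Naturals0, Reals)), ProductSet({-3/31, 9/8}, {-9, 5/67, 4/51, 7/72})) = Union(ProductSet({-3/31, 9/8}, {-9, 5/67, 4/51, 7/72}), ProductSet(Range(1, 2, 1), {-55/3, -9, -3/31, 4/51, 7/72, 9/5}))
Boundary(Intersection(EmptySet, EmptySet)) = EmptySet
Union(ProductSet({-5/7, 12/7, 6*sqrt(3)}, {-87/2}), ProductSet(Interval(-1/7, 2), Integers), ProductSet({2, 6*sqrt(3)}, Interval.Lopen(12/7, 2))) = Union(ProductSet({2, 6*sqrt(3)}, Interval.Lopen(12/7, 2)), ProductSet({-5/7, 12/7, 6*sqrt(3)}, {-87/2}), ProductSet(Interval(-1/7, 2), Integers))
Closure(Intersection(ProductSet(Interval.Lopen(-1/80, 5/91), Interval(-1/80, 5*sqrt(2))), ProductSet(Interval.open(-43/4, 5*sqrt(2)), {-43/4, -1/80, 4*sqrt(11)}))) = ProductSet(Interval(-1/80, 5/91), {-1/80})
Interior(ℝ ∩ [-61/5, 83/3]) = (-61/5, 83/3)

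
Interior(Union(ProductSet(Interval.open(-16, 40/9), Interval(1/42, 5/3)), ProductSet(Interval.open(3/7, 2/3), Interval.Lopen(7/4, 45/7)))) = Union(ProductSet(Interval.open(-16, 40/9), Interval.open(1/42, 5/3)), ProductSet(Interval.open(3/7, 2/3), Interval.open(7/4, 45/7)))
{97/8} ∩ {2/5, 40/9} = ∅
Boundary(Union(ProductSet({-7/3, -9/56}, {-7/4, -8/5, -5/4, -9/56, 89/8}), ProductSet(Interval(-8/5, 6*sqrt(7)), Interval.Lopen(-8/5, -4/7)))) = Union(ProductSet({-7/3}, {-7/4, -8/5, -5/4, -9/56, 89/8}), ProductSet({-7/3, -9/56}, {-7/4, -8/5, -9/56, 89/8}), ProductSet({-8/5, 6*sqrt(7)}, Interval(-8/5, -4/7)), ProductSet(Interval(-8/5, 6*sqrt(7)), {-8/5, -4/7}))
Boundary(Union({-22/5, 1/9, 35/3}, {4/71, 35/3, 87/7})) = {-22/5, 4/71, 1/9, 35/3, 87/7}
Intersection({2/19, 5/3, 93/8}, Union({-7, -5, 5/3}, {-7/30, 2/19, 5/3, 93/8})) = {2/19, 5/3, 93/8}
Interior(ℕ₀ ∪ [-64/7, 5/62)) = ({0} \ ℕ₀ \ (-64/7, 5/62)) ∪ ((-64/7, 5/62) \ ℕ₀ \ (-64/7, 5/62)) ∪ (ℕ₀ \ ({-64/7, 5/62} ∪ (ℕ₀ \ (-64/7, 5/62)))) ∪ ({0} \ ({-64/7, 5/62} ∪ (ℕ₀ \ (-64/7, 5/62))))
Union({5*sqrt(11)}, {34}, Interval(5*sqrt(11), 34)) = Interval(5*sqrt(11), 34)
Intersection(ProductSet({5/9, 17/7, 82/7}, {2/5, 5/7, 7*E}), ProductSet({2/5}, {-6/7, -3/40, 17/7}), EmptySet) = EmptySet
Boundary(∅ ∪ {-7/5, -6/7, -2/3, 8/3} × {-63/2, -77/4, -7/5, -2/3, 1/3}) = {-7/5, -6/7, -2/3, 8/3} × {-63/2, -77/4, -7/5, -2/3, 1/3}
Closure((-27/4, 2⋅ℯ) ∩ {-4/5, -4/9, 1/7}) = {-4/5, -4/9, 1/7}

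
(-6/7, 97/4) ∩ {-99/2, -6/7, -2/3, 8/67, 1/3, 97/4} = {-2/3, 8/67, 1/3}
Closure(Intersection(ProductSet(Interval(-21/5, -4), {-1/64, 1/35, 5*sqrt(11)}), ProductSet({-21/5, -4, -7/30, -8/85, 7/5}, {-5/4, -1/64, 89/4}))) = ProductSet({-21/5, -4}, {-1/64})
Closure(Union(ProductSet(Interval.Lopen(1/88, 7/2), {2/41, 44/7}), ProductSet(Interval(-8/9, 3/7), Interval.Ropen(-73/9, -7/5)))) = Union(ProductSet(Interval(-8/9, 3/7), Interval(-73/9, -7/5)), ProductSet(Interval(1/88, 7/2), {2/41, 44/7}))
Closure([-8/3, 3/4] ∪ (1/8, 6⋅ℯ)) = [-8/3, 6⋅ℯ]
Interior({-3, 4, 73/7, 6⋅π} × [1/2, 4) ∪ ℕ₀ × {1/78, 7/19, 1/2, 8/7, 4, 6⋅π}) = ∅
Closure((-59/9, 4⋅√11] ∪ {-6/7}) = [-59/9, 4⋅√11]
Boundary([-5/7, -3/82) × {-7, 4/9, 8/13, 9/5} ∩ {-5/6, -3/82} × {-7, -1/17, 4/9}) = ∅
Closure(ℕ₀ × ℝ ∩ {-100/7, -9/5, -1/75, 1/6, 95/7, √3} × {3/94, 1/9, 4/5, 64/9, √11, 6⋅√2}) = ∅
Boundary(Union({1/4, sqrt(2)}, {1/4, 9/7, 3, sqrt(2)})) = {1/4, 9/7, 3, sqrt(2)}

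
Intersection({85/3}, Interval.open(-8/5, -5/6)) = EmptySet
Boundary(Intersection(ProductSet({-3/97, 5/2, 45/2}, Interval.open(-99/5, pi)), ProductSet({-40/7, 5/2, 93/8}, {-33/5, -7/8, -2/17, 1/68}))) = ProductSet({5/2}, {-33/5, -7/8, -2/17, 1/68})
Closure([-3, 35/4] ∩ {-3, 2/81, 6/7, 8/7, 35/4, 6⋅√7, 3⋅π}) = {-3, 2/81, 6/7, 8/7, 35/4}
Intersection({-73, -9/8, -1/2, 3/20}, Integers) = {-73}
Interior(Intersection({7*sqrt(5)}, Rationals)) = EmptySet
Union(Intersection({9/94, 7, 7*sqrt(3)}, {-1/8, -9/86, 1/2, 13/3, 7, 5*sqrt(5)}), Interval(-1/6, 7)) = Interval(-1/6, 7)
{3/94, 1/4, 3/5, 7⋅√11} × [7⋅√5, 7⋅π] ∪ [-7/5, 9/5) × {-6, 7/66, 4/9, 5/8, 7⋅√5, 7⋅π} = ([-7/5, 9/5) × {-6, 7/66, 4/9, 5/8, 7⋅√5, 7⋅π}) ∪ ({3/94, 1/4, 3/5, 7⋅√11} × [7⋅√5, 7⋅π])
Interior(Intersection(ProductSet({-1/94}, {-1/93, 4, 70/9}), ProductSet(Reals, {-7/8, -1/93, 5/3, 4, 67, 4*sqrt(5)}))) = EmptySet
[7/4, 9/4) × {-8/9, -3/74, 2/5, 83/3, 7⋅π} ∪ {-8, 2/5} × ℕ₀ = ({-8, 2/5} × ℕ₀) ∪ ([7/4, 9/4) × {-8/9, -3/74, 2/5, 83/3, 7⋅π})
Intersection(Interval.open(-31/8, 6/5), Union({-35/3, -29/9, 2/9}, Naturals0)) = Union({-29/9, 2/9}, Range(0, 2, 1))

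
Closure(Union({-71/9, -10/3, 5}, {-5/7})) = {-71/9, -10/3, -5/7, 5}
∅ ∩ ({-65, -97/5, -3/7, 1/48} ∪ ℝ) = ∅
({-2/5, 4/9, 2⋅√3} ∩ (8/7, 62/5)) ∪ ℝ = ℝ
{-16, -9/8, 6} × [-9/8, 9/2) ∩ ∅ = ∅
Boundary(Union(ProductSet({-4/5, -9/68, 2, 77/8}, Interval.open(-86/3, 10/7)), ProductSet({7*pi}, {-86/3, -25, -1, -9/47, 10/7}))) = Union(ProductSet({7*pi}, {-86/3, -25, -1, -9/47, 10/7}), ProductSet({-4/5, -9/68, 2, 77/8}, Interval(-86/3, 10/7)))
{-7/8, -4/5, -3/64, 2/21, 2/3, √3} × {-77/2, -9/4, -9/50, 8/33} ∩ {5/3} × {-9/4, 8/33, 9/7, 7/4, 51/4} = ∅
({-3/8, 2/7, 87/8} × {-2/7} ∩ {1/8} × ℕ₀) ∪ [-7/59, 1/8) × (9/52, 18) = [-7/59, 1/8) × (9/52, 18)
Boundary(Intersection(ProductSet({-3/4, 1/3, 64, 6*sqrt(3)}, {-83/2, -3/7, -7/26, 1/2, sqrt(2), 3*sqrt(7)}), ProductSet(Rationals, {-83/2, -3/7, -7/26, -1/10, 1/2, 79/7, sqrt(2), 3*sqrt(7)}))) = ProductSet({-3/4, 1/3, 64}, {-83/2, -3/7, -7/26, 1/2, sqrt(2), 3*sqrt(7)})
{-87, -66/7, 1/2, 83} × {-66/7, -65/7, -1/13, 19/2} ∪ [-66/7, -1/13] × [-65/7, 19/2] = ({-87, -66/7, 1/2, 83} × {-66/7, -65/7, -1/13, 19/2}) ∪ ([-66/7, -1/13] × [-65/7, 19/2])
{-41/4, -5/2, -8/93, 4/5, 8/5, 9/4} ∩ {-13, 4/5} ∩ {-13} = ∅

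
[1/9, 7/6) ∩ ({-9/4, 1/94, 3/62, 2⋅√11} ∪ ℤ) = {1}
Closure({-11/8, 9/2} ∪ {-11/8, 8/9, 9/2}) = {-11/8, 8/9, 9/2}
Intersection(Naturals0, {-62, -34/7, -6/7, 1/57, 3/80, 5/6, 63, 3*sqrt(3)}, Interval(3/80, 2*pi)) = EmptySet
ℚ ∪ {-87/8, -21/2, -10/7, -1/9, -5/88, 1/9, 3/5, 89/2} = ℚ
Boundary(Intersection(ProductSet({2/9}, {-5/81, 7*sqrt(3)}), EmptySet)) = EmptySet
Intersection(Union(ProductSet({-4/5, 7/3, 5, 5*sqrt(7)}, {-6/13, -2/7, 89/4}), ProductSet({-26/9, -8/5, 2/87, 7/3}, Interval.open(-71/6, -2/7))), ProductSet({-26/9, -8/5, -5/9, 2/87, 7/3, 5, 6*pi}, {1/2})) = EmptySet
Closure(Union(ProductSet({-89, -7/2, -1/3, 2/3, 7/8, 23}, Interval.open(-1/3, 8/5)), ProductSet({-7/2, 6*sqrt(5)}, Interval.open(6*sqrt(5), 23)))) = Union(ProductSet({-7/2, 6*sqrt(5)}, Interval(6*sqrt(5), 23)), ProductSet({-89, -7/2, -1/3, 2/3, 7/8, 23}, Interval(-1/3, 8/5)))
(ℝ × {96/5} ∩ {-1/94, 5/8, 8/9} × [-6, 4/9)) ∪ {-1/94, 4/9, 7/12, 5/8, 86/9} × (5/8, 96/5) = {-1/94, 4/9, 7/12, 5/8, 86/9} × (5/8, 96/5)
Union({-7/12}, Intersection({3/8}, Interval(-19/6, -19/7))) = {-7/12}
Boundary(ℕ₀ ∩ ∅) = ∅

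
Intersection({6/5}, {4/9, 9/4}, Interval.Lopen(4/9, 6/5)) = EmptySet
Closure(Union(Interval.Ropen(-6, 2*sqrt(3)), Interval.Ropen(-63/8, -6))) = Interval(-63/8, 2*sqrt(3))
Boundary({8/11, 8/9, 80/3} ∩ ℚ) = {8/11, 8/9, 80/3}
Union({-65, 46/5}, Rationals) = Rationals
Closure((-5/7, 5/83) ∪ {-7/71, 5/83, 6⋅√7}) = [-5/7, 5/83] ∪ {6⋅√7}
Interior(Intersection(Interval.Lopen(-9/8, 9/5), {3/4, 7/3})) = EmptySet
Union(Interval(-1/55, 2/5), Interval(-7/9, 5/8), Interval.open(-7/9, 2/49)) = Interval(-7/9, 5/8)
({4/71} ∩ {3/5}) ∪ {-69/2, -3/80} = {-69/2, -3/80}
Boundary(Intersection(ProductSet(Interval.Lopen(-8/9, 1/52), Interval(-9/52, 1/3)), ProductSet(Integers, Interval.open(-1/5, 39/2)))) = ProductSet(Range(0, 1, 1), Interval(-9/52, 1/3))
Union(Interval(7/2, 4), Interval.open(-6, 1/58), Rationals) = Union(Interval(-6, 1/58), Interval(7/2, 4), Rationals)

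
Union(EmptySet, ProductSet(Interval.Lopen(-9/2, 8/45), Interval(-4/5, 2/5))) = ProductSet(Interval.Lopen(-9/2, 8/45), Interval(-4/5, 2/5))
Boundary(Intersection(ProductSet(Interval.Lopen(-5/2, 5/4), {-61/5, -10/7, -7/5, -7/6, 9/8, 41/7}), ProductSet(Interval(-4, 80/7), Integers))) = EmptySet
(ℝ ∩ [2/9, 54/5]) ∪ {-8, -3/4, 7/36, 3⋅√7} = {-8, -3/4, 7/36} ∪ [2/9, 54/5]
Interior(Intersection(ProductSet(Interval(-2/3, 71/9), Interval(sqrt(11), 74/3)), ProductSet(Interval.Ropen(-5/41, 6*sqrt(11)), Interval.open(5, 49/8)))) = ProductSet(Interval.open(-5/41, 71/9), Interval.open(5, 49/8))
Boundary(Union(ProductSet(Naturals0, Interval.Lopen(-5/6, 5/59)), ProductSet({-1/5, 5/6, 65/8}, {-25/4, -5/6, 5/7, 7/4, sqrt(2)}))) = Union(ProductSet({-1/5, 5/6, 65/8}, {-25/4, -5/6, 5/7, 7/4, sqrt(2)}), ProductSet(Naturals0, Interval(-5/6, 5/59)))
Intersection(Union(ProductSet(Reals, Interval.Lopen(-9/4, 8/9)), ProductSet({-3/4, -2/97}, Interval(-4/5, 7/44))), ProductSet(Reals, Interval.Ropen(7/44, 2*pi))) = ProductSet(Reals, Interval(7/44, 8/9))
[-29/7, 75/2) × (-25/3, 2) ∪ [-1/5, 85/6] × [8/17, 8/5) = [-29/7, 75/2) × (-25/3, 2)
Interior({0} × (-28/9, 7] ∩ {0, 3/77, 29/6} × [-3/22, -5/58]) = ∅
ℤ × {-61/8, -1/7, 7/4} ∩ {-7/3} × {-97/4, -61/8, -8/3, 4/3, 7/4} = ∅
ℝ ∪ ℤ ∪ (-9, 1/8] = (-∞, ∞)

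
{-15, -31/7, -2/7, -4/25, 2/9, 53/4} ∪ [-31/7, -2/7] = {-15, -4/25, 2/9, 53/4} ∪ [-31/7, -2/7]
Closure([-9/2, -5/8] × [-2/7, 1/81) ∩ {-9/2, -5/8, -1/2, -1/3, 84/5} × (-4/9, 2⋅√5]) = {-9/2, -5/8} × [-2/7, 1/81]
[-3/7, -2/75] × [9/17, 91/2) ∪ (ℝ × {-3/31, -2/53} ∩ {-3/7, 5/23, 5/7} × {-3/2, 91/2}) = [-3/7, -2/75] × [9/17, 91/2)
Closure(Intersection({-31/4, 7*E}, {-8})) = EmptySet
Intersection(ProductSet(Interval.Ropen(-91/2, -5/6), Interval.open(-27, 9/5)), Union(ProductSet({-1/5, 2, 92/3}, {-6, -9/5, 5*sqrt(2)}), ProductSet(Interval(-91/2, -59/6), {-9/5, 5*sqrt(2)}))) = ProductSet(Interval(-91/2, -59/6), {-9/5})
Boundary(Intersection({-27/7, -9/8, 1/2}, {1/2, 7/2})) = {1/2}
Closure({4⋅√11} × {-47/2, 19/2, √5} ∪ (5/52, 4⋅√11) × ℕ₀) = ([5/52, 4⋅√11] × ℕ₀) ∪ ({4⋅√11} × {-47/2, 19/2, √5})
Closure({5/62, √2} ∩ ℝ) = {5/62, √2}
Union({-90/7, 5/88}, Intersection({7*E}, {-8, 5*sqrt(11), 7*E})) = {-90/7, 5/88, 7*E}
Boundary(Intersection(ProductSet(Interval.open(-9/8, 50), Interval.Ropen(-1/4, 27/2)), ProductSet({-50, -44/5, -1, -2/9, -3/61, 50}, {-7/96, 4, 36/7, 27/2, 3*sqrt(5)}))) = ProductSet({-1, -2/9, -3/61}, {-7/96, 4, 36/7, 3*sqrt(5)})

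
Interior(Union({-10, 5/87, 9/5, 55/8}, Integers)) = EmptySet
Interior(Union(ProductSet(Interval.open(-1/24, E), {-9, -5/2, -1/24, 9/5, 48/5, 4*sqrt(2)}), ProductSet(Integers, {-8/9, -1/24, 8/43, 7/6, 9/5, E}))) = EmptySet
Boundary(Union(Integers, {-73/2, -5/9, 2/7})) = Union({-73/2, -5/9, 2/7}, Integers)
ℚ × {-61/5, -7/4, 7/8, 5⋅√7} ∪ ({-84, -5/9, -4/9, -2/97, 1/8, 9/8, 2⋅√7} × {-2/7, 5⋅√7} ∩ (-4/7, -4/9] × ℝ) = ({-5/9, -4/9} × {-2/7, 5⋅√7}) ∪ (ℚ × {-61/5, -7/4, 7/8, 5⋅√7})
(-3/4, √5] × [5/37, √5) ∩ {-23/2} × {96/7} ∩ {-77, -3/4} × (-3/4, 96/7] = ∅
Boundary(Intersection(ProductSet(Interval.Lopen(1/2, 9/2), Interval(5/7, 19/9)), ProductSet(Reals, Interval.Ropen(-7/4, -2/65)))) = EmptySet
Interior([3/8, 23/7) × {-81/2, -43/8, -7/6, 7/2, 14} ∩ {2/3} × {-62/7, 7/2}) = ∅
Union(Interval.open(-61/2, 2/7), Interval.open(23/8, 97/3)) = Union(Interval.open(-61/2, 2/7), Interval.open(23/8, 97/3))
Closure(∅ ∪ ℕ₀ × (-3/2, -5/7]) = ℕ₀ × [-3/2, -5/7]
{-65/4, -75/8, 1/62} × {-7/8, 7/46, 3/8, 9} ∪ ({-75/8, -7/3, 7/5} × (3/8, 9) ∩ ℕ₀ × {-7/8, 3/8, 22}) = {-65/4, -75/8, 1/62} × {-7/8, 7/46, 3/8, 9}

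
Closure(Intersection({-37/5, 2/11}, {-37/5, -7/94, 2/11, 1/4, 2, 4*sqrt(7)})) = {-37/5, 2/11}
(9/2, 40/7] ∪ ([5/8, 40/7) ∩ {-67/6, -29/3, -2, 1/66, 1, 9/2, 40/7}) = {1} ∪ [9/2, 40/7]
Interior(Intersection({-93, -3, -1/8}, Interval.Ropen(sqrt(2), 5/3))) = EmptySet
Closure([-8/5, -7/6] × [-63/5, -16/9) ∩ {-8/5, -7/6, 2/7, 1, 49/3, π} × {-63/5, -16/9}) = {-8/5, -7/6} × {-63/5}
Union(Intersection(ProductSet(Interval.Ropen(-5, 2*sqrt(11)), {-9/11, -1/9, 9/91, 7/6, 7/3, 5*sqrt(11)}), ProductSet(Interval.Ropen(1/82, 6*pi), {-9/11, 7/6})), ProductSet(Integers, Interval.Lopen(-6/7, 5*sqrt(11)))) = Union(ProductSet(Integers, Interval.Lopen(-6/7, 5*sqrt(11))), ProductSet(Interval.Ropen(1/82, 2*sqrt(11)), {-9/11, 7/6}))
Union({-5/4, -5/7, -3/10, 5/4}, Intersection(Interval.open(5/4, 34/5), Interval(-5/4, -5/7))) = {-5/4, -5/7, -3/10, 5/4}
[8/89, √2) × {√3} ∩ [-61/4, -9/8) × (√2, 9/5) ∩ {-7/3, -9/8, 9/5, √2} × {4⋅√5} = ∅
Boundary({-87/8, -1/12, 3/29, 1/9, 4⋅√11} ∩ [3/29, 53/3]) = {3/29, 1/9, 4⋅√11}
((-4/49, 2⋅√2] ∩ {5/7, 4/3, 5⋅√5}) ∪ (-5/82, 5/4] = (-5/82, 5/4] ∪ {4/3}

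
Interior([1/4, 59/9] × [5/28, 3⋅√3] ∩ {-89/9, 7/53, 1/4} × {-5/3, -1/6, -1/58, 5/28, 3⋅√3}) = ∅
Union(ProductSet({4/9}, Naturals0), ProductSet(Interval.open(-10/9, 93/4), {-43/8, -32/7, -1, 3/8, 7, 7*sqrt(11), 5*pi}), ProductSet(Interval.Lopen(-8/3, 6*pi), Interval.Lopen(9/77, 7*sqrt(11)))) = Union(ProductSet({4/9}, Naturals0), ProductSet(Interval.Lopen(-8/3, 6*pi), Interval.Lopen(9/77, 7*sqrt(11))), ProductSet(Interval.open(-10/9, 93/4), {-43/8, -32/7, -1, 3/8, 7, 7*sqrt(11), 5*pi}))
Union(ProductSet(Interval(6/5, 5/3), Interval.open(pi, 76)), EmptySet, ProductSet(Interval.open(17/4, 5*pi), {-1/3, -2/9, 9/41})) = Union(ProductSet(Interval(6/5, 5/3), Interval.open(pi, 76)), ProductSet(Interval.open(17/4, 5*pi), {-1/3, -2/9, 9/41}))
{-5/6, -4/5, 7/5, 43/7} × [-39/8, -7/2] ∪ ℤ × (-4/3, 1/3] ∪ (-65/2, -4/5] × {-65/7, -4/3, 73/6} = (ℤ × (-4/3, 1/3]) ∪ ((-65/2, -4/5] × {-65/7, -4/3, 73/6}) ∪ ({-5/6, -4/5, 7/5, 43/7} × [-39/8, -7/2])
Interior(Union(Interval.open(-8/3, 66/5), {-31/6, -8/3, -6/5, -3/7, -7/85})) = Interval.open(-8/3, 66/5)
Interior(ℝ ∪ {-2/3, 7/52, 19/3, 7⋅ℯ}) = ℝ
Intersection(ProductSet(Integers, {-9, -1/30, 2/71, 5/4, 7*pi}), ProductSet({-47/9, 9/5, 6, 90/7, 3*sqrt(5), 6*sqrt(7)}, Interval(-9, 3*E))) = ProductSet({6}, {-9, -1/30, 2/71, 5/4})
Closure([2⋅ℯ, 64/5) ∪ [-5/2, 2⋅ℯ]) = [-5/2, 64/5]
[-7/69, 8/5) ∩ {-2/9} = ∅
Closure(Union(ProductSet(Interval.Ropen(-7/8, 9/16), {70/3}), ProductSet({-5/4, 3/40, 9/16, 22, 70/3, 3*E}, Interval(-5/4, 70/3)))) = Union(ProductSet({-5/4, 3/40, 9/16, 22, 70/3, 3*E}, Interval(-5/4, 70/3)), ProductSet(Interval(-7/8, 9/16), {70/3}))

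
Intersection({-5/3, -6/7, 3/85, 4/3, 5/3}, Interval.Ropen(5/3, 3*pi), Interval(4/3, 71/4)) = {5/3}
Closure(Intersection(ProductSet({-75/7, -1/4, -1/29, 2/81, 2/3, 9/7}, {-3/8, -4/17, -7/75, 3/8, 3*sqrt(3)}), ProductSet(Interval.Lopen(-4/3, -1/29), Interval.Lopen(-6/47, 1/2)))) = ProductSet({-1/4, -1/29}, {-7/75, 3/8})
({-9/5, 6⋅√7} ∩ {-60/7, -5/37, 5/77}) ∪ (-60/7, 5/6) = (-60/7, 5/6)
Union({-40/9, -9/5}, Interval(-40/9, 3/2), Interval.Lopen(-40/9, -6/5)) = Interval(-40/9, 3/2)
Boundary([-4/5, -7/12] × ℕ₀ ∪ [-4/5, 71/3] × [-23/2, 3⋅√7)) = ({-4/5} × ℕ₀) ∪ ({-4/5, 71/3} × [-23/2, 3⋅√7]) ∪ ([-4/5, 71/3] × {-23/2, 3⋅√7}) ∪ ([-4/5, -7/12] × ℕ₀ \ (-23/2, 3⋅√7))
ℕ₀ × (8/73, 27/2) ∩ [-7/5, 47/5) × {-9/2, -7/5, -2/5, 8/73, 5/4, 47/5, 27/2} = {0, 1, …, 9} × {5/4, 47/5}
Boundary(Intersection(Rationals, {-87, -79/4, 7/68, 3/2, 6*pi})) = {-87, -79/4, 7/68, 3/2}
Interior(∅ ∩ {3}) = ∅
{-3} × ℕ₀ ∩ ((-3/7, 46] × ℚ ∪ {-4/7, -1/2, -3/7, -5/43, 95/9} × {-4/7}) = ∅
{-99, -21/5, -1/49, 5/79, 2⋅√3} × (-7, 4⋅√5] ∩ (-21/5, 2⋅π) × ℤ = {-1/49, 5/79, 2⋅√3} × {-6, -5, …, 8}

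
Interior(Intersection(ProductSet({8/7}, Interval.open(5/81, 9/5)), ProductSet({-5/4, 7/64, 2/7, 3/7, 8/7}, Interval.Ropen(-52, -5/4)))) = EmptySet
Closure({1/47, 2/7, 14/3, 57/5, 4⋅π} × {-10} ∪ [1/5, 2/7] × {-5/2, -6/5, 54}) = ([1/5, 2/7] × {-5/2, -6/5, 54}) ∪ ({1/47, 2/7, 14/3, 57/5, 4⋅π} × {-10})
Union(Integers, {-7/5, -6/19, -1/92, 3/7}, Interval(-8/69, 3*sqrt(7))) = Union({-7/5, -6/19}, Integers, Interval(-8/69, 3*sqrt(7)))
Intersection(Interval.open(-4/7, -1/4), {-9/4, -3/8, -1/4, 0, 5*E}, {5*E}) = EmptySet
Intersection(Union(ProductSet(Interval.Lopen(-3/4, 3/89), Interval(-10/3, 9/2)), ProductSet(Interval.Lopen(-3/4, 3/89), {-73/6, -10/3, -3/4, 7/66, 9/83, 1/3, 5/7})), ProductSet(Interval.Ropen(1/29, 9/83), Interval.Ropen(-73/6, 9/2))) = EmptySet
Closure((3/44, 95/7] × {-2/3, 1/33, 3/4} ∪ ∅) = [3/44, 95/7] × {-2/3, 1/33, 3/4}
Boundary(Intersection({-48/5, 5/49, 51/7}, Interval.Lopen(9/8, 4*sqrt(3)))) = EmptySet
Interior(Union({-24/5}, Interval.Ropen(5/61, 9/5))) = Interval.open(5/61, 9/5)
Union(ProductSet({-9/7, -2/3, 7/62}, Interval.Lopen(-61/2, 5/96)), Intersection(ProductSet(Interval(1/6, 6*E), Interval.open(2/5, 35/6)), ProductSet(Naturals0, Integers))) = Union(ProductSet({-9/7, -2/3, 7/62}, Interval.Lopen(-61/2, 5/96)), ProductSet(Range(1, 17, 1), Range(1, 6, 1)))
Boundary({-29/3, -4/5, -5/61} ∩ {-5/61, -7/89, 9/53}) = {-5/61}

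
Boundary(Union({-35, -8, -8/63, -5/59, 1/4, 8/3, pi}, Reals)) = EmptySet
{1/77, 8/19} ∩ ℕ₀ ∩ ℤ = ∅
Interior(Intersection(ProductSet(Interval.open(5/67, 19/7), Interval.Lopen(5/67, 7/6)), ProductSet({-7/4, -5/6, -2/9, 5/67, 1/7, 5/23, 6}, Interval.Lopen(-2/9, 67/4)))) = EmptySet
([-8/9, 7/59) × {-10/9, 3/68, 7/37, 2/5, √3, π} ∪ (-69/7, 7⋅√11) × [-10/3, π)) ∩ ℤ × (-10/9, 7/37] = {-9, -8, …, 23} × (-10/9, 7/37]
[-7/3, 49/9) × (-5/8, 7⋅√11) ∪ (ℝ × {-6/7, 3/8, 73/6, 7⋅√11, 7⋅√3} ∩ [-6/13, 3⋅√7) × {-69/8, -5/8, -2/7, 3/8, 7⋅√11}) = ([-7/3, 49/9) × (-5/8, 7⋅√11)) ∪ ([-6/13, 3⋅√7) × {3/8, 7⋅√11})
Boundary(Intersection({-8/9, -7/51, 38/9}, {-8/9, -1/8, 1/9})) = {-8/9}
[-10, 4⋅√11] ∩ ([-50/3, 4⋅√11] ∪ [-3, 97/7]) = [-10, 4⋅√11]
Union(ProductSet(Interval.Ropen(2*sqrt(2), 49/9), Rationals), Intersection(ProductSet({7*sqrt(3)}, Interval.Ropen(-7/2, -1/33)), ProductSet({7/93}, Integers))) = ProductSet(Interval.Ropen(2*sqrt(2), 49/9), Rationals)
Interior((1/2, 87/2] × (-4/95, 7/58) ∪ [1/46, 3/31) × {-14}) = (1/2, 87/2) × (-4/95, 7/58)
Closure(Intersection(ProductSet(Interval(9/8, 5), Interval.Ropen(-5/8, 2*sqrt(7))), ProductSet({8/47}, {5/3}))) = EmptySet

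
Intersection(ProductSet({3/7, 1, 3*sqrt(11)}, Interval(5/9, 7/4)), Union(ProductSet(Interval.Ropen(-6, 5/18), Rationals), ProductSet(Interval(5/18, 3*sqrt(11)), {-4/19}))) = EmptySet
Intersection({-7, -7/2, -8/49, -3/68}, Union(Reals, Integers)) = {-7, -7/2, -8/49, -3/68}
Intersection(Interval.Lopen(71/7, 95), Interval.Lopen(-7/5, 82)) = Interval.Lopen(71/7, 82)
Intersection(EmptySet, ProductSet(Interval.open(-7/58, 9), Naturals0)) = EmptySet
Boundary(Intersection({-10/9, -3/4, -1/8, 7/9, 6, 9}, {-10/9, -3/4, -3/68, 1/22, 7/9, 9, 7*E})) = {-10/9, -3/4, 7/9, 9}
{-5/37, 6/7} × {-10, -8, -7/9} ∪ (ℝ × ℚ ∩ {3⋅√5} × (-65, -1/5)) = ({-5/37, 6/7} × {-10, -8, -7/9}) ∪ ({3⋅√5} × (ℚ ∩ (-65, -1/5)))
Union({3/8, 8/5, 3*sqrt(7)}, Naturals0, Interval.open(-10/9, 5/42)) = Union({3/8, 8/5, 3*sqrt(7)}, Interval.open(-10/9, 5/42), Naturals0)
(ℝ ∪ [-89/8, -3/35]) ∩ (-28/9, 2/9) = (-28/9, 2/9)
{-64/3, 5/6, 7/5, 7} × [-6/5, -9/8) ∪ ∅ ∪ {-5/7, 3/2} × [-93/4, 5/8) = ({-5/7, 3/2} × [-93/4, 5/8)) ∪ ({-64/3, 5/6, 7/5, 7} × [-6/5, -9/8))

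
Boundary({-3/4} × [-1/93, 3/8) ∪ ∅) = {-3/4} × [-1/93, 3/8]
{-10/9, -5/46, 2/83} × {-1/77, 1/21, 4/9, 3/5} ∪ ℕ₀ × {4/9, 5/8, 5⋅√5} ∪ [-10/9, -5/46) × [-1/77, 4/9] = ({-10/9, -5/46, 2/83} × {-1/77, 1/21, 4/9, 3/5}) ∪ (ℕ₀ × {4/9, 5/8, 5⋅√5}) ∪ ([-10/9, -5/46) × [-1/77, 4/9])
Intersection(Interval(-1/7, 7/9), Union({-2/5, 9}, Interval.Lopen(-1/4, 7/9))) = Interval(-1/7, 7/9)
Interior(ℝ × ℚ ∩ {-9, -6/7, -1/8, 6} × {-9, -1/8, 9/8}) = ∅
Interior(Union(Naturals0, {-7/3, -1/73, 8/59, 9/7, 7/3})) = EmptySet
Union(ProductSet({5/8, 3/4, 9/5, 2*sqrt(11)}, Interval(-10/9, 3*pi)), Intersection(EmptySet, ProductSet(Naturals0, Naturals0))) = ProductSet({5/8, 3/4, 9/5, 2*sqrt(11)}, Interval(-10/9, 3*pi))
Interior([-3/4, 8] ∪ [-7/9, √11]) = (-7/9, 8)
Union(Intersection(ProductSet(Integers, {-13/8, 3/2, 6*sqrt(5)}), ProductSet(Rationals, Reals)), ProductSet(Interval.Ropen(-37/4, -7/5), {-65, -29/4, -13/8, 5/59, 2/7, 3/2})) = Union(ProductSet(Integers, {-13/8, 3/2, 6*sqrt(5)}), ProductSet(Interval.Ropen(-37/4, -7/5), {-65, -29/4, -13/8, 5/59, 2/7, 3/2}))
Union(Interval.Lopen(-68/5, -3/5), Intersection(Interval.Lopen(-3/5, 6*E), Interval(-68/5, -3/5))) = Interval.Lopen(-68/5, -3/5)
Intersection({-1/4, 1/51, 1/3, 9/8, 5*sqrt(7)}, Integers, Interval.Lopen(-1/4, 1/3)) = EmptySet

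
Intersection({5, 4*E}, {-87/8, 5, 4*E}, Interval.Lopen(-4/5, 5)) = {5}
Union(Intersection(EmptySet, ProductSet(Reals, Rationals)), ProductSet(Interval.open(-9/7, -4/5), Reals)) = ProductSet(Interval.open(-9/7, -4/5), Reals)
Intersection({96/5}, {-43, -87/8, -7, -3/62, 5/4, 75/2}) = EmptySet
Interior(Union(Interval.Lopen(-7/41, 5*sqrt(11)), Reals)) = Interval(-oo, oo)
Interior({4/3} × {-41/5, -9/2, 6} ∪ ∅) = ∅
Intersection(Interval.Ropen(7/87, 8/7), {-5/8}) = EmptySet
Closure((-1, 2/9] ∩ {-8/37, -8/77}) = {-8/37, -8/77}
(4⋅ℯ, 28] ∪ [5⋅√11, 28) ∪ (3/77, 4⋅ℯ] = (3/77, 28]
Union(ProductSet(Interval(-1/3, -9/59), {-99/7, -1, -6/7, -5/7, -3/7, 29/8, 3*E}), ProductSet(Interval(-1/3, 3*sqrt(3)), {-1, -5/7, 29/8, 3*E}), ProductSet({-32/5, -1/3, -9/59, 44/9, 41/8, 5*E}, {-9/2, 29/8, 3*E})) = Union(ProductSet({-32/5, -1/3, -9/59, 44/9, 41/8, 5*E}, {-9/2, 29/8, 3*E}), ProductSet(Interval(-1/3, -9/59), {-99/7, -1, -6/7, -5/7, -3/7, 29/8, 3*E}), ProductSet(Interval(-1/3, 3*sqrt(3)), {-1, -5/7, 29/8, 3*E}))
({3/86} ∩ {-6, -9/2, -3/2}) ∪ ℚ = ℚ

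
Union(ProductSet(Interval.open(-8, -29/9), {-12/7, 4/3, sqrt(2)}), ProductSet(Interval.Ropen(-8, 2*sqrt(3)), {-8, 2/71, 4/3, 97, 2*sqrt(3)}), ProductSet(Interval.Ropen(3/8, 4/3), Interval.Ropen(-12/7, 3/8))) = Union(ProductSet(Interval.open(-8, -29/9), {-12/7, 4/3, sqrt(2)}), ProductSet(Interval.Ropen(-8, 2*sqrt(3)), {-8, 2/71, 4/3, 97, 2*sqrt(3)}), ProductSet(Interval.Ropen(3/8, 4/3), Interval.Ropen(-12/7, 3/8)))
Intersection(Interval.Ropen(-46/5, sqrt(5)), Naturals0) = Range(0, 3, 1)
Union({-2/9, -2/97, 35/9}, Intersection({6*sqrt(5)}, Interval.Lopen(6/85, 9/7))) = {-2/9, -2/97, 35/9}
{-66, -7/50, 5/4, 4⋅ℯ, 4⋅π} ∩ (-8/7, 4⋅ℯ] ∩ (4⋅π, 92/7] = ∅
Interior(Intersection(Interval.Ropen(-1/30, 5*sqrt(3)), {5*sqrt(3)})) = EmptySet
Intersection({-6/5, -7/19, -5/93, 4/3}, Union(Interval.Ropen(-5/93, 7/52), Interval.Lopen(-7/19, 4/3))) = {-5/93, 4/3}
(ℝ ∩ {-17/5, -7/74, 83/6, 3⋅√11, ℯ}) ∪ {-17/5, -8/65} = {-17/5, -8/65, -7/74, 83/6, 3⋅√11, ℯ}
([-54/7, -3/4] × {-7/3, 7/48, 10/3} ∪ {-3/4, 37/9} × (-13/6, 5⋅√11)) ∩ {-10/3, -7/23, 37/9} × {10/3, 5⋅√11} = {-10/3, 37/9} × {10/3}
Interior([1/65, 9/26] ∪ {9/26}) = (1/65, 9/26)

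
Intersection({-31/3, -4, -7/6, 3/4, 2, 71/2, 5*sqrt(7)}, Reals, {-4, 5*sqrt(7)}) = {-4, 5*sqrt(7)}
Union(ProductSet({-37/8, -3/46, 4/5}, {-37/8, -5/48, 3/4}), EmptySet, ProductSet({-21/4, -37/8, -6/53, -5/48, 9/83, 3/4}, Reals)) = Union(ProductSet({-37/8, -3/46, 4/5}, {-37/8, -5/48, 3/4}), ProductSet({-21/4, -37/8, -6/53, -5/48, 9/83, 3/4}, Reals))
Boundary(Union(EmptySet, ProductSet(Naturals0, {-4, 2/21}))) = ProductSet(Naturals0, {-4, 2/21})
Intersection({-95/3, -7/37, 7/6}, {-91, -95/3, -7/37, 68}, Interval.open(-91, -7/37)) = {-95/3}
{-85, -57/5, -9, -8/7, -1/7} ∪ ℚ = ℚ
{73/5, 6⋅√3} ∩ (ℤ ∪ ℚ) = {73/5}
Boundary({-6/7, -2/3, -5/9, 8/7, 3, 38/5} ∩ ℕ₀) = {3}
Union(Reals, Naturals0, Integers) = Reals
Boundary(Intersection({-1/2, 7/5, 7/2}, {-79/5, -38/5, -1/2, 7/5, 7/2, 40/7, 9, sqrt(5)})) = {-1/2, 7/5, 7/2}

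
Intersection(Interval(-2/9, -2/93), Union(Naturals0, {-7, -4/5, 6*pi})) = EmptySet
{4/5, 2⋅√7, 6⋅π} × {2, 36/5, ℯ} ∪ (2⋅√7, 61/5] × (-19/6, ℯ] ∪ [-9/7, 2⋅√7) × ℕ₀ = ([-9/7, 2⋅√7) × ℕ₀) ∪ ({4/5, 2⋅√7, 6⋅π} × {2, 36/5, ℯ}) ∪ ((2⋅√7, 61/5] × (-19/6, ℯ])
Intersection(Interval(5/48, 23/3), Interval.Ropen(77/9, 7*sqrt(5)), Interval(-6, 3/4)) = EmptySet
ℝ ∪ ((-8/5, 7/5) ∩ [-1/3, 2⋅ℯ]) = (-∞, ∞)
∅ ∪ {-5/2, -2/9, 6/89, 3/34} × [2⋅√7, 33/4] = {-5/2, -2/9, 6/89, 3/34} × [2⋅√7, 33/4]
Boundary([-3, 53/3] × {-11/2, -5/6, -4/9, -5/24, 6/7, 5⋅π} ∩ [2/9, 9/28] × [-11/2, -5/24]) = [2/9, 9/28] × {-11/2, -5/6, -4/9, -5/24}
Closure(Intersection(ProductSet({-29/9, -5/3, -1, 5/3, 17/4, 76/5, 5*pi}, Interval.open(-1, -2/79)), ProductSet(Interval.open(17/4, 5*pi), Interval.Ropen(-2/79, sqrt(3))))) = EmptySet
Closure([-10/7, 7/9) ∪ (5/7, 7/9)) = [-10/7, 7/9]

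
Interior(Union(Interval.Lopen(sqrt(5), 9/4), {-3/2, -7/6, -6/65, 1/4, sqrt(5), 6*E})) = Interval.open(sqrt(5), 9/4)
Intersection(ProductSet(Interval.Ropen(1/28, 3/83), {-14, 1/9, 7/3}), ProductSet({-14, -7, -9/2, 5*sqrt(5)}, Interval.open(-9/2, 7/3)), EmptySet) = EmptySet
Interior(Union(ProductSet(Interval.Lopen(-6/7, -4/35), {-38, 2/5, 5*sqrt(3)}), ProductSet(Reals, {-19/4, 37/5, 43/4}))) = EmptySet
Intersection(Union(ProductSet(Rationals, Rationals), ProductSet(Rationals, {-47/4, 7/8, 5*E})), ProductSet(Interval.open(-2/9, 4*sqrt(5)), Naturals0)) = ProductSet(Intersection(Interval.open(-2/9, 4*sqrt(5)), Rationals), Naturals0)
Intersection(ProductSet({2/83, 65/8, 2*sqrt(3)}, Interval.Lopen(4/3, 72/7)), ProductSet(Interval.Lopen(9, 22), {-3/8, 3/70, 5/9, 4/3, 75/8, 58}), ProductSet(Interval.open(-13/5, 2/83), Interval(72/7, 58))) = EmptySet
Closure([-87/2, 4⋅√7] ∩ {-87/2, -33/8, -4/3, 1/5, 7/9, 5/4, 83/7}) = {-87/2, -33/8, -4/3, 1/5, 7/9, 5/4}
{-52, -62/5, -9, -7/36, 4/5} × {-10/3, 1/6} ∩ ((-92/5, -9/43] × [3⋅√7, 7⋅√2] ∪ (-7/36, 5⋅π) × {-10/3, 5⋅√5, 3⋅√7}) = {4/5} × {-10/3}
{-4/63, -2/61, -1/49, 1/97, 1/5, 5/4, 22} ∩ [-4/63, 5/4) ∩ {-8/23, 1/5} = {1/5}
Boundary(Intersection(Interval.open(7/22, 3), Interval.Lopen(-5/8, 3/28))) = EmptySet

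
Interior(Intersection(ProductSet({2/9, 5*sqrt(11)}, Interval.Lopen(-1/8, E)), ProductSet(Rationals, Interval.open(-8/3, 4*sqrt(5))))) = EmptySet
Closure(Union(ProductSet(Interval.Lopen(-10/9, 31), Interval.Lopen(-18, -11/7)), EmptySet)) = Union(ProductSet({-10/9, 31}, Interval(-18, -11/7)), ProductSet(Interval(-10/9, 31), {-18, -11/7}), ProductSet(Interval.Lopen(-10/9, 31), Interval.Lopen(-18, -11/7)))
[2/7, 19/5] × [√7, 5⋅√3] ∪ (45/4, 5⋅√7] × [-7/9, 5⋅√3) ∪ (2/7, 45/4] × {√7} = ((2/7, 45/4] × {√7}) ∪ ([2/7, 19/5] × [√7, 5⋅√3]) ∪ ((45/4, 5⋅√7] × [-7/9, 5⋅√3))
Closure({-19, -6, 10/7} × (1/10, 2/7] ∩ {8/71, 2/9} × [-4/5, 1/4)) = ∅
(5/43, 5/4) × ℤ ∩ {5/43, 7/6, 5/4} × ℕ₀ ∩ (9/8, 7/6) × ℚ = ∅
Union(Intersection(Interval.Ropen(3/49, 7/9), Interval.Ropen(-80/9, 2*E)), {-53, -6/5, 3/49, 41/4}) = Union({-53, -6/5, 41/4}, Interval.Ropen(3/49, 7/9))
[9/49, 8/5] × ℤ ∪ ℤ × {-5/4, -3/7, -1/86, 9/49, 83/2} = ([9/49, 8/5] × ℤ) ∪ (ℤ × {-5/4, -3/7, -1/86, 9/49, 83/2})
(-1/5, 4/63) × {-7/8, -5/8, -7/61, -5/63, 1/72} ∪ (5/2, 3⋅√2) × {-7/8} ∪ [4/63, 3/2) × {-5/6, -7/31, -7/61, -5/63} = ([4/63, 3/2) × {-5/6, -7/31, -7/61, -5/63}) ∪ ((-1/5, 4/63) × {-7/8, -5/8, -7/61, -5/63, 1/72}) ∪ ((5/2, 3⋅√2) × {-7/8})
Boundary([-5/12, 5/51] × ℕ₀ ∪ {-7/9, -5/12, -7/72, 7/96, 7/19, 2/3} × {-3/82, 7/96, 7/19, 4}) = ([-5/12, 5/51] × ℕ₀) ∪ ({-7/9, -5/12, -7/72, 7/96, 7/19, 2/3} × {-3/82, 7/96, 7/19, 4})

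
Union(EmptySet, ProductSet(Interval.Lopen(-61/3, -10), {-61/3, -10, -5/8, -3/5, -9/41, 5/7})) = ProductSet(Interval.Lopen(-61/3, -10), {-61/3, -10, -5/8, -3/5, -9/41, 5/7})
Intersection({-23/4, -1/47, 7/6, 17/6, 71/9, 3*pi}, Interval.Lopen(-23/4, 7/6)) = {-1/47, 7/6}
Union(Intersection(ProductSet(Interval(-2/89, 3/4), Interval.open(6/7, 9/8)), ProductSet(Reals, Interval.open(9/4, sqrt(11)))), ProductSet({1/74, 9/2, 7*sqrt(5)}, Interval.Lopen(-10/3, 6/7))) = ProductSet({1/74, 9/2, 7*sqrt(5)}, Interval.Lopen(-10/3, 6/7))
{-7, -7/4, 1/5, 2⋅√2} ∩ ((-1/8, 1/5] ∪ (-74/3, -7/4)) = {-7, 1/5}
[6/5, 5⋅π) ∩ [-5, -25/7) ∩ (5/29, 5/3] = ∅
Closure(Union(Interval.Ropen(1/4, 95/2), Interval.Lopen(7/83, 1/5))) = Union(Interval(7/83, 1/5), Interval(1/4, 95/2))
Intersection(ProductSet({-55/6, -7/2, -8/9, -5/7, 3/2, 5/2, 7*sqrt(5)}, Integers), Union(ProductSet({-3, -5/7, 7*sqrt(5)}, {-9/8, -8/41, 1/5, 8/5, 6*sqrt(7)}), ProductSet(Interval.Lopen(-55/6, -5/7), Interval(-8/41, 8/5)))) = ProductSet({-7/2, -8/9, -5/7}, Range(0, 2, 1))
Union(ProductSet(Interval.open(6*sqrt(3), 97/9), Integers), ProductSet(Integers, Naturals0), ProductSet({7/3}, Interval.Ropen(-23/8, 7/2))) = Union(ProductSet({7/3}, Interval.Ropen(-23/8, 7/2)), ProductSet(Integers, Naturals0), ProductSet(Interval.open(6*sqrt(3), 97/9), Integers))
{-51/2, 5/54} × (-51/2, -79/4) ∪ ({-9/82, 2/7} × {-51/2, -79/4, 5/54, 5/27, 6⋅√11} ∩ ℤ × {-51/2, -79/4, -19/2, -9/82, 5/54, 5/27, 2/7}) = {-51/2, 5/54} × (-51/2, -79/4)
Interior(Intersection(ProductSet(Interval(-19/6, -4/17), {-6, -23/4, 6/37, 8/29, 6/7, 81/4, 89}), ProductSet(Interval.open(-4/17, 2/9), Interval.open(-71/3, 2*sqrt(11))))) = EmptySet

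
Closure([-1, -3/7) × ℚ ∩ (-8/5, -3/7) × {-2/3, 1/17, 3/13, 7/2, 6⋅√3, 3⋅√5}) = [-1, -3/7] × {-2/3, 1/17, 3/13, 7/2}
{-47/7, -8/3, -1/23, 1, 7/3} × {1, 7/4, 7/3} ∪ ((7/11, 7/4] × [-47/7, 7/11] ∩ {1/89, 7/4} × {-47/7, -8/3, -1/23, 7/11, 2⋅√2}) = ({7/4} × {-47/7, -8/3, -1/23, 7/11}) ∪ ({-47/7, -8/3, -1/23, 1, 7/3} × {1, 7/4, 7/3})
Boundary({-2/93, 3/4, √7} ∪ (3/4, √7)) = {-2/93, 3/4, √7}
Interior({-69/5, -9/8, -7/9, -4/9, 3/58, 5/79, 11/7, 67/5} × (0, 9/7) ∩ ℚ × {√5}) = ∅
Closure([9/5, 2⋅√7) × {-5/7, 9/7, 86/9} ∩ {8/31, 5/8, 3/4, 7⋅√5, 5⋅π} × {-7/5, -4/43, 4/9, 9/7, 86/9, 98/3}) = ∅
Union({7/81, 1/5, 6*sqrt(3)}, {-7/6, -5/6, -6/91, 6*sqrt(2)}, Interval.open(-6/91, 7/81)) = Union({-7/6, -5/6, 1/5, 6*sqrt(2), 6*sqrt(3)}, Interval(-6/91, 7/81))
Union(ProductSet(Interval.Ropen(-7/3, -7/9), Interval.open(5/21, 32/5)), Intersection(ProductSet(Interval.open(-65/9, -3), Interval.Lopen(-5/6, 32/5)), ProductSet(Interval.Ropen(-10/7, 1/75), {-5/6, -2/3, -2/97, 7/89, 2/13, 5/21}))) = ProductSet(Interval.Ropen(-7/3, -7/9), Interval.open(5/21, 32/5))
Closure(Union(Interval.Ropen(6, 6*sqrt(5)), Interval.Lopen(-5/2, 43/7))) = Interval(-5/2, 6*sqrt(5))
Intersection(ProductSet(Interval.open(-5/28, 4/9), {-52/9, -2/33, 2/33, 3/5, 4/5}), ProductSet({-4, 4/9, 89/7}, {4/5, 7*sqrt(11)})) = EmptySet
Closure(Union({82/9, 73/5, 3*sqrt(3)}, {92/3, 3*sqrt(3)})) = {82/9, 73/5, 92/3, 3*sqrt(3)}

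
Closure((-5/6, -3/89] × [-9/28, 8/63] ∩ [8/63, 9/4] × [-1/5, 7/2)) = ∅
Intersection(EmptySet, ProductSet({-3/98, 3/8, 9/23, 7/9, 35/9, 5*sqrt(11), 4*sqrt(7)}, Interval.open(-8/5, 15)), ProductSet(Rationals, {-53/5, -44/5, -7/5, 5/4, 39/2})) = EmptySet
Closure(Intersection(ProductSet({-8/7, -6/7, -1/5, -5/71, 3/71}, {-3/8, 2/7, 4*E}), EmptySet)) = EmptySet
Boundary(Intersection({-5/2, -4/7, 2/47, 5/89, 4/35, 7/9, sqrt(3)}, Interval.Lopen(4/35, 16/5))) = {7/9, sqrt(3)}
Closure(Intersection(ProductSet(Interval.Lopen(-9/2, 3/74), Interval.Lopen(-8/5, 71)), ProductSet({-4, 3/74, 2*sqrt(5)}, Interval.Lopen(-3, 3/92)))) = ProductSet({-4, 3/74}, Interval(-8/5, 3/92))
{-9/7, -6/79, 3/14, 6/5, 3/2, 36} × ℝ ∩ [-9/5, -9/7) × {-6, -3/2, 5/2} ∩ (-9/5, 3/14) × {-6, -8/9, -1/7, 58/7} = ∅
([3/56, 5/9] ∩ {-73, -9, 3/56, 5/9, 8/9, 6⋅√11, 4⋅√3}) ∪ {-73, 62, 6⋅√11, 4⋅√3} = {-73, 3/56, 5/9, 62, 6⋅√11, 4⋅√3}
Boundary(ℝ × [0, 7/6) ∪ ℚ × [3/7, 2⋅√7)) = ℝ × ({0} ∪ [7/6, 2⋅√7])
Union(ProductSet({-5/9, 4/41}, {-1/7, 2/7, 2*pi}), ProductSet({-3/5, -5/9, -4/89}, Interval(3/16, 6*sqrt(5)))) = Union(ProductSet({-5/9, 4/41}, {-1/7, 2/7, 2*pi}), ProductSet({-3/5, -5/9, -4/89}, Interval(3/16, 6*sqrt(5))))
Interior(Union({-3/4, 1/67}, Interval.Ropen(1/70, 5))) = Interval.open(1/70, 5)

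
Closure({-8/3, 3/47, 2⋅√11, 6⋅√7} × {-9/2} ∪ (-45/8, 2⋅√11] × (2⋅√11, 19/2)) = ({-8/3, 3/47, 2⋅√11, 6⋅√7} × {-9/2}) ∪ ({-45/8, 2⋅√11} × [2⋅√11, 19/2]) ∪ ([-45/8, 2⋅√11] × {19/2, 2⋅√11}) ∪ ((-45/8, 2⋅√11] × (2⋅√11, 19/2))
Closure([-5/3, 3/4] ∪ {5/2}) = [-5/3, 3/4] ∪ {5/2}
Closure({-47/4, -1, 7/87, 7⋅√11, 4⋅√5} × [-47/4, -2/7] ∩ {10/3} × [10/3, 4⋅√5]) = ∅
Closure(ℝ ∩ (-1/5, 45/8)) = [-1/5, 45/8]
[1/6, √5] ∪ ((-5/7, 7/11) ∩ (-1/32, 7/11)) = (-1/32, √5]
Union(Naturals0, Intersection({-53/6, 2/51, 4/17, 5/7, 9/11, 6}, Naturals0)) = Naturals0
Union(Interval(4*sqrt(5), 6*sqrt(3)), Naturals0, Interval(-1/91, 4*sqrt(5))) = Union(Interval(-1/91, 6*sqrt(3)), Naturals0)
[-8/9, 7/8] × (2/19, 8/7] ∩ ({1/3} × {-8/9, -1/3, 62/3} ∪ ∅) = ∅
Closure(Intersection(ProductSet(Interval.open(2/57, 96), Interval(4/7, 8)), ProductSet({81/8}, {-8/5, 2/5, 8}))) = ProductSet({81/8}, {8})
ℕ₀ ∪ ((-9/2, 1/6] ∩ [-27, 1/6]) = (-9/2, 1/6] ∪ ℕ₀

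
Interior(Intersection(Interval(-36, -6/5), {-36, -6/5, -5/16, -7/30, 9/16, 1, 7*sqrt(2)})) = EmptySet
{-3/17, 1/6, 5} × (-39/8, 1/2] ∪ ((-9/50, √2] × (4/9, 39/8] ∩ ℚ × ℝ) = ({-3/17, 1/6, 5} × (-39/8, 1/2]) ∪ ((ℚ ∩ (-9/50, √2]) × (4/9, 39/8])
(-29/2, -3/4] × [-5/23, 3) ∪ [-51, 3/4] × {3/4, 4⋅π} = ([-51, 3/4] × {3/4, 4⋅π}) ∪ ((-29/2, -3/4] × [-5/23, 3))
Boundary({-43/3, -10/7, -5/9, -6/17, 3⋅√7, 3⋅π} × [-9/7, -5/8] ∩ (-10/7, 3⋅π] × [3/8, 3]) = ∅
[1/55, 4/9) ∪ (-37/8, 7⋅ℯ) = (-37/8, 7⋅ℯ)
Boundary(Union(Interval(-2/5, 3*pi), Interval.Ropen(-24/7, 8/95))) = {-24/7, 3*pi}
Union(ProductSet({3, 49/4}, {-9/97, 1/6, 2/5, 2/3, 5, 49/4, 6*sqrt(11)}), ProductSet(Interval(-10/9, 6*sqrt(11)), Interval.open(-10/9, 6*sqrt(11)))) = Union(ProductSet({3, 49/4}, {-9/97, 1/6, 2/5, 2/3, 5, 49/4, 6*sqrt(11)}), ProductSet(Interval(-10/9, 6*sqrt(11)), Interval.open(-10/9, 6*sqrt(11))))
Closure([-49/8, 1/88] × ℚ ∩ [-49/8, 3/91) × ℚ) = [-49/8, 1/88] × ℝ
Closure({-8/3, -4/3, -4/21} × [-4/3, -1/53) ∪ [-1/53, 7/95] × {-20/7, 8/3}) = ([-1/53, 7/95] × {-20/7, 8/3}) ∪ ({-8/3, -4/3, -4/21} × [-4/3, -1/53])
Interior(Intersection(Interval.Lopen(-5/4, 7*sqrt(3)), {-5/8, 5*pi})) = EmptySet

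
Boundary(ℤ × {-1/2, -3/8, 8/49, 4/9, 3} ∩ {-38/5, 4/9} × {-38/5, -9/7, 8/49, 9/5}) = ∅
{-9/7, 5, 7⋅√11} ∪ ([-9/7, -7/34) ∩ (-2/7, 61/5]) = {-9/7, 5, 7⋅√11} ∪ (-2/7, -7/34)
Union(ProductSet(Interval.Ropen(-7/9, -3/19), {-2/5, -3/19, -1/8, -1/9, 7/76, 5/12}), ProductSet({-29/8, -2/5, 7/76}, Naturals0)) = Union(ProductSet({-29/8, -2/5, 7/76}, Naturals0), ProductSet(Interval.Ropen(-7/9, -3/19), {-2/5, -3/19, -1/8, -1/9, 7/76, 5/12}))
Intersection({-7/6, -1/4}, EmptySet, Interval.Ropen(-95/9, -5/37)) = EmptySet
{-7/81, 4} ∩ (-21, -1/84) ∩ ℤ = ∅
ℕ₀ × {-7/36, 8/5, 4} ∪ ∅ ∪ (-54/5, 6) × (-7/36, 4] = (ℕ₀ × {-7/36, 8/5, 4}) ∪ ((-54/5, 6) × (-7/36, 4])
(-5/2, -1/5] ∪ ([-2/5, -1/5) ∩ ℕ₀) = (-5/2, -1/5]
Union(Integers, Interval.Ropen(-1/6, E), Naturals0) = Union(Integers, Interval.Ropen(-1/6, E))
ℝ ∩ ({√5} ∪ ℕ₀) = ℕ₀ ∪ {√5}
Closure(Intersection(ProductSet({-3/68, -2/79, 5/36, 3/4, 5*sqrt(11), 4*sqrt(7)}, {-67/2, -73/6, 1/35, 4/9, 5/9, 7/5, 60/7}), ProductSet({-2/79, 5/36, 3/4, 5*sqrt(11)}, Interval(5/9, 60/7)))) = ProductSet({-2/79, 5/36, 3/4, 5*sqrt(11)}, {5/9, 7/5, 60/7})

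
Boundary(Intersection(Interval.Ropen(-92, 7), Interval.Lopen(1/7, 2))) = {1/7, 2}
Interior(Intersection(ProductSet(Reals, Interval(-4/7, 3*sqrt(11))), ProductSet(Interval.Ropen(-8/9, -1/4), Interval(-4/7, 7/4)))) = ProductSet(Interval.open(-8/9, -1/4), Interval.open(-4/7, 7/4))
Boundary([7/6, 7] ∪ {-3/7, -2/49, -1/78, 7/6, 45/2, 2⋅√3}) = {-3/7, -2/49, -1/78, 7/6, 7, 45/2}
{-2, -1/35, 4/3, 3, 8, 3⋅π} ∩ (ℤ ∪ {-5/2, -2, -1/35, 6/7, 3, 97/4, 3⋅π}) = {-2, -1/35, 3, 8, 3⋅π}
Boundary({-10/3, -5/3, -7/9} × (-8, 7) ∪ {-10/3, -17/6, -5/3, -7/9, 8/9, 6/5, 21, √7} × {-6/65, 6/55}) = ({-10/3, -5/3, -7/9} × [-8, 7]) ∪ ({-10/3, -17/6, -5/3, -7/9, 8/9, 6/5, 21, √7} × {-6/65, 6/55})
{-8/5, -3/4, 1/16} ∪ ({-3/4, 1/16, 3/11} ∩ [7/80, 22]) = {-8/5, -3/4, 1/16, 3/11}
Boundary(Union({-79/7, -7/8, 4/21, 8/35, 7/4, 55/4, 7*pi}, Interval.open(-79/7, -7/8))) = {-79/7, -7/8, 4/21, 8/35, 7/4, 55/4, 7*pi}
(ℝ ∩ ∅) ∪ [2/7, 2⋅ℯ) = [2/7, 2⋅ℯ)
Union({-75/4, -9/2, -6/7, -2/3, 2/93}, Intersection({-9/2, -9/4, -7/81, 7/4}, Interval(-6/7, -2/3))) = {-75/4, -9/2, -6/7, -2/3, 2/93}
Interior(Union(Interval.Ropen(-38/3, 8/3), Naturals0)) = Union(Complement(Interval.open(-38/3, 8/3), Complement(Naturals0, Interval.open(-38/3, 8/3))), Complement(Naturals0, Union(Complement(Naturals0, Interval.open(-38/3, 8/3)), {-38/3, 8/3})), Complement(Range(0, 3, 1), Complement(Naturals0, Interval.open(-38/3, 8/3))), Complement(Range(0, 3, 1), Union(Complement(Naturals0, Interval.open(-38/3, 8/3)), {-38/3, 8/3})))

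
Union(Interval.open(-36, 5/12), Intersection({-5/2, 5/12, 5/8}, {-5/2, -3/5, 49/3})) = Interval.open(-36, 5/12)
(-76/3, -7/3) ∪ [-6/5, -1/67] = (-76/3, -7/3) ∪ [-6/5, -1/67]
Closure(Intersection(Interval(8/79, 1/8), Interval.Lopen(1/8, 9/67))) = EmptySet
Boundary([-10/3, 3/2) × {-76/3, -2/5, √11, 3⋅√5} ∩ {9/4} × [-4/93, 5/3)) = ∅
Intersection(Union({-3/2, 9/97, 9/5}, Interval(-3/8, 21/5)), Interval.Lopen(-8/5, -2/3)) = {-3/2}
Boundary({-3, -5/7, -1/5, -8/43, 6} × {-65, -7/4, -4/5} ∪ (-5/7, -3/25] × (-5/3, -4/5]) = ({-5/7, -3/25} × [-5/3, -4/5]) ∪ ([-5/7, -3/25] × {-5/3, -4/5}) ∪ ({-3, -5/7, -1/5, -8/43, 6} × {-65, -7/4, -4/5})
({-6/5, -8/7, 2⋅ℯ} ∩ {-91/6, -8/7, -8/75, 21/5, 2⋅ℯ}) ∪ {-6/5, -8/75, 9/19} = {-6/5, -8/7, -8/75, 9/19, 2⋅ℯ}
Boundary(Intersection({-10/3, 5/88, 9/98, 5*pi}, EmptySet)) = EmptySet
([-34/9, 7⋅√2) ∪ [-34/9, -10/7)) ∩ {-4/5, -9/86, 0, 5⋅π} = {-4/5, -9/86, 0}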